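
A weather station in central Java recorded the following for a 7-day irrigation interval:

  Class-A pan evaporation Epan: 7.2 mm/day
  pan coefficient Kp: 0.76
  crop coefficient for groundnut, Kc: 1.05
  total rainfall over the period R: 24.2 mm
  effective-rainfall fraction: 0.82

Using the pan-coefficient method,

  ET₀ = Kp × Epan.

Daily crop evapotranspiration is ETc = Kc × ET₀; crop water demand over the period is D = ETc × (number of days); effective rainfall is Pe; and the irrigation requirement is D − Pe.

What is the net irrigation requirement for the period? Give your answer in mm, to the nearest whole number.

ET₀ = 0.76 × 7.2 = 5.4720 mm/d
ETc = Kc × ET₀ = 1.05 × 5.4720 = 5.7456 mm/d
Crop demand D = ETc × 7 d = 5.7456 × 7 = 40.219 mm
Pe = 0.82 × 24.2 = 19.844 mm
D − Pe = 40.219 − 19.844 = 20.375 mm

20 mm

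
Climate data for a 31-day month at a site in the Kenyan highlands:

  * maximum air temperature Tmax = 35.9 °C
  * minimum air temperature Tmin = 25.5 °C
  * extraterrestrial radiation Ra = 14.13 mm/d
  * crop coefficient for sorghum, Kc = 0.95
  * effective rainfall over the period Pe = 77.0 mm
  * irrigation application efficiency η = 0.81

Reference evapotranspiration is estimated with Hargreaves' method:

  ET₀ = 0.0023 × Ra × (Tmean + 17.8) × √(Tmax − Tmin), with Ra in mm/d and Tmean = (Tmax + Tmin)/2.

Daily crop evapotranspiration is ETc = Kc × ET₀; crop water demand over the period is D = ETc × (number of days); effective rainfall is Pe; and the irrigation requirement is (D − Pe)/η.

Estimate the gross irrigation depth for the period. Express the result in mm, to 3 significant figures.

Tmean = (35.9 + 25.5)/2 = 30.70 °C
ET₀ = 0.0023 × 14.13 × (30.70 + 17.8) × √10.4 = 0.0023 × 14.13 × 48.50 × 3.2249 = 5.0831 mm/d
ETc = Kc × ET₀ = 0.95 × 5.0831 = 4.8289 mm/d
Crop demand D = ETc × 31 d = 4.8289 × 31 = 149.696 mm
D − Pe = 149.696 − 77.0 = 72.696 mm
Gross irrigation = 72.696 / 0.81 = 89.748 mm

89.7 mm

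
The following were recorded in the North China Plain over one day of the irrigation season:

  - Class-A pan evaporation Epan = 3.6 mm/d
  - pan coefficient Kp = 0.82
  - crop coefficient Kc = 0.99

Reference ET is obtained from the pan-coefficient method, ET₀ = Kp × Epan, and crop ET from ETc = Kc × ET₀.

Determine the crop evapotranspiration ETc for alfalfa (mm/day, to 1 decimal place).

ET₀ = 0.82 × 3.6 = 2.9520 mm/d
ETc = Kc × ET₀ = 0.99 × 2.9520 = 2.9225 mm/d

2.9 mm/day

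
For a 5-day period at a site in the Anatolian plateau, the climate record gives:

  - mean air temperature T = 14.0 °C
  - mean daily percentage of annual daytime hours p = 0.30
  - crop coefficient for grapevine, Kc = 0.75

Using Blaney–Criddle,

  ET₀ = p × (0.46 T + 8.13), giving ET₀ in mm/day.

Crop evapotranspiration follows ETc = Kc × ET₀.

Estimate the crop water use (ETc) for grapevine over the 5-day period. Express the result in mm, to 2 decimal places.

16.39 mm

ET₀ = 0.30 × (0.46 × 14.0 + 8.13) = 0.30 × 14.570 = 4.3710 mm/d
ETc = Kc × ET₀ = 0.75 × 4.3710 = 3.2783 mm/d
Over 5 days: 3.2783 × 5 = 16.392 mm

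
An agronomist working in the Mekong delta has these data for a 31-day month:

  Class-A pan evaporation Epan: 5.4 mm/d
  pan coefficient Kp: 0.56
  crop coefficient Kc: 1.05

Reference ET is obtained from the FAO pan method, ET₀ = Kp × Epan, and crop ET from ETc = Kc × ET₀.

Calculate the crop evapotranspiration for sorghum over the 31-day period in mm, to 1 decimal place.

98.4 mm

ET₀ = 0.56 × 5.4 = 3.0240 mm/d
ETc = Kc × ET₀ = 1.05 × 3.0240 = 3.1752 mm/d
Over 31 days: 3.1752 × 31 = 98.431 mm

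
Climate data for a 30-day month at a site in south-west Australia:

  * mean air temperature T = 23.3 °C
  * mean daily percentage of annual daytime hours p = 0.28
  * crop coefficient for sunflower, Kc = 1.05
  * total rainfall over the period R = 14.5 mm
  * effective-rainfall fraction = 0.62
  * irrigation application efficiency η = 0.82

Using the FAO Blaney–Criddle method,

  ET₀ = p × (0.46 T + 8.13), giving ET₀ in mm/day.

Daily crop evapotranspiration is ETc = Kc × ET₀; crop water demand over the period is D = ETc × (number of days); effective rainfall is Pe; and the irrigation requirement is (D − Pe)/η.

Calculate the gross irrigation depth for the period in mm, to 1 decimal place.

191.8 mm

ET₀ = 0.28 × (0.46 × 23.3 + 8.13) = 0.28 × 18.848 = 5.2774 mm/d
ETc = Kc × ET₀ = 1.05 × 5.2774 = 5.5413 mm/d
Crop demand D = ETc × 30 d = 5.5413 × 30 = 166.239 mm
Pe = 0.62 × 14.5 = 8.990 mm
D − Pe = 166.239 − 8.990 = 157.249 mm
Gross irrigation = 157.249 / 0.82 = 191.767 mm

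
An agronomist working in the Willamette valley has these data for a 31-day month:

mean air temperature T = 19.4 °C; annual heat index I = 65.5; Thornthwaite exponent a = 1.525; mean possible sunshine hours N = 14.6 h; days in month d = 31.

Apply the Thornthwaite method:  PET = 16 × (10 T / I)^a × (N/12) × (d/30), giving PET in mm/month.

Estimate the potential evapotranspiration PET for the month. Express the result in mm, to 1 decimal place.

105.4 mm

10T/I = 10 × 19.4 / 65.5 = 2.9618
(10T/I)^a = 2.9618^1.525 = 5.2375
Uncorrected PET = 16 × 5.2375 = 83.800 mm
Correction = (N/12)(d/30) = (14.6/12)(31/30) = 1.2572
PET = 83.800 × 1.2572 = 105.353 mm/month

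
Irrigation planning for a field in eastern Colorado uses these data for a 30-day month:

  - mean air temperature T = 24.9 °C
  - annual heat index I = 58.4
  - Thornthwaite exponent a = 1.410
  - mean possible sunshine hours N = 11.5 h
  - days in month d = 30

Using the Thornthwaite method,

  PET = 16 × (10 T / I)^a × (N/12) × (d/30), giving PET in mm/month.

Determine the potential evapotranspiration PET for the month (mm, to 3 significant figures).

10T/I = 10 × 24.9 / 58.4 = 4.2637
(10T/I)^a = 4.2637^1.410 = 7.7268
Uncorrected PET = 16 × 7.7268 = 123.629 mm
Correction = (N/12)(d/30) = (11.5/12)(30/30) = 0.9583
PET = 123.629 × 0.9583 = 118.474 mm/month

118 mm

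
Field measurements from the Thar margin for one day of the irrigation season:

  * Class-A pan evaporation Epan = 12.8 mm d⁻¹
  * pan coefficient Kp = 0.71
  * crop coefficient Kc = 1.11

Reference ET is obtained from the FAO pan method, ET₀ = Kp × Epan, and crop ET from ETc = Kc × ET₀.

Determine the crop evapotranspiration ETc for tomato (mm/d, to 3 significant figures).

ET₀ = 0.71 × 12.8 = 9.0880 mm/d
ETc = Kc × ET₀ = 1.11 × 9.0880 = 10.0877 mm/d

10.1 mm/d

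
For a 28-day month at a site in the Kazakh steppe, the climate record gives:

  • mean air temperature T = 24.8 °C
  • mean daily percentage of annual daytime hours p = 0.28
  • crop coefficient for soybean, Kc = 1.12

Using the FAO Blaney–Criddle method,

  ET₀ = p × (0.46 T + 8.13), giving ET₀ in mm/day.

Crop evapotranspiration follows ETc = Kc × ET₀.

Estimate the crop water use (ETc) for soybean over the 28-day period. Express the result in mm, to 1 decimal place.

171.6 mm

ET₀ = 0.28 × (0.46 × 24.8 + 8.13) = 0.28 × 19.538 = 5.4706 mm/d
ETc = Kc × ET₀ = 1.12 × 5.4706 = 6.1271 mm/d
Over 28 days: 6.1271 × 28 = 171.559 mm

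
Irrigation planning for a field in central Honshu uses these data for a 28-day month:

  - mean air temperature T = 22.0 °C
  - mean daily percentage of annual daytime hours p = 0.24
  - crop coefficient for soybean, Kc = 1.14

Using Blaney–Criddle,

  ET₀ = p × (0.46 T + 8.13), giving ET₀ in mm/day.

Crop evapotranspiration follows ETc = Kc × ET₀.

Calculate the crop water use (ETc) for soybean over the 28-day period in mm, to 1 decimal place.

139.8 mm

ET₀ = 0.24 × (0.46 × 22.0 + 8.13) = 0.24 × 18.250 = 4.3800 mm/d
ETc = Kc × ET₀ = 1.14 × 4.3800 = 4.9932 mm/d
Over 28 days: 4.9932 × 28 = 139.810 mm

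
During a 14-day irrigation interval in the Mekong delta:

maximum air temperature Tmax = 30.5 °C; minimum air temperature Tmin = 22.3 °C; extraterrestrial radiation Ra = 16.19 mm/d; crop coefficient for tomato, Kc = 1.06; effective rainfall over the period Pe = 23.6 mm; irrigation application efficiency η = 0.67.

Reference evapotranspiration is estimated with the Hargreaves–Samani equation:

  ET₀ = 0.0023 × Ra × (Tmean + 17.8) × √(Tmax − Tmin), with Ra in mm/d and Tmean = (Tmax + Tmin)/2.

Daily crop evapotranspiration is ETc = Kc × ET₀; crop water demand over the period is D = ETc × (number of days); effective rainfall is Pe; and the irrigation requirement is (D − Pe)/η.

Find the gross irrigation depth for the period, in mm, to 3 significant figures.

Tmean = (30.5 + 22.3)/2 = 26.40 °C
ET₀ = 0.0023 × 16.19 × (26.40 + 17.8) × √8.2 = 0.0023 × 16.19 × 44.20 × 2.8636 = 4.7131 mm/d
ETc = Kc × ET₀ = 1.06 × 4.7131 = 4.9959 mm/d
Crop demand D = ETc × 14 d = 4.9959 × 14 = 69.943 mm
D − Pe = 69.943 − 23.6 = 46.343 mm
Gross irrigation = 46.343 / 0.67 = 69.169 mm

69.2 mm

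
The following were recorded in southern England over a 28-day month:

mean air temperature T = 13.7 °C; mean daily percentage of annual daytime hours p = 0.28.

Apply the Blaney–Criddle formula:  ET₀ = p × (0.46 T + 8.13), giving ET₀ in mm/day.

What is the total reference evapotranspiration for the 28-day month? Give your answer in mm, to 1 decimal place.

ET₀ = 0.28 × (0.46 × 13.7 + 8.13) = 0.28 × 14.432 = 4.0410 mm/d
Monthly total = 4.0410 × 28 = 113.148 mm

113.1 mm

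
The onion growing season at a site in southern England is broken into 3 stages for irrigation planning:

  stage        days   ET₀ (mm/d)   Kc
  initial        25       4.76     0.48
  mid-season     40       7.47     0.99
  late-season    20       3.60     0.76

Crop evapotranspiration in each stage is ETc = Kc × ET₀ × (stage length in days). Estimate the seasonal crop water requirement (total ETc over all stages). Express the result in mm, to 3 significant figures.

408 mm

initial: 0.48 × 4.76 × 25 = 57.12 mm
mid-season: 0.99 × 7.47 × 40 = 295.81 mm
late-season: 0.76 × 3.60 × 20 = 54.72 mm
Seasonal total = 407.65 mm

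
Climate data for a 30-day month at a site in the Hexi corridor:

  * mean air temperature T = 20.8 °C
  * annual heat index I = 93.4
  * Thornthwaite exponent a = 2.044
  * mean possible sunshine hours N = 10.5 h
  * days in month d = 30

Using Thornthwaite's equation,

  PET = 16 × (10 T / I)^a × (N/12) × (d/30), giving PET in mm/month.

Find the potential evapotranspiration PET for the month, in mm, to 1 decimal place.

71.9 mm

10T/I = 10 × 20.8 / 93.4 = 2.2270
(10T/I)^a = 2.2270^2.044 = 5.1374
Uncorrected PET = 16 × 5.1374 = 82.198 mm
Correction = (N/12)(d/30) = (10.5/12)(30/30) = 0.8750
PET = 82.198 × 0.8750 = 71.923 mm/month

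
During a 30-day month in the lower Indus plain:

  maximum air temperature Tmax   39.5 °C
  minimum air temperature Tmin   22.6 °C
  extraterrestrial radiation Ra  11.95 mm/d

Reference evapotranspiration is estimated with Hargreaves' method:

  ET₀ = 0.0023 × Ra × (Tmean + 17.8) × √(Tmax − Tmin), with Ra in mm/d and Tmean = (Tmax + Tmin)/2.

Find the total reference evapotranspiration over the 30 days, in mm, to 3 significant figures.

Tmean = (39.5 + 22.6)/2 = 31.05 °C
ET₀ = 0.0023 × 11.95 × (31.05 + 17.8) × √16.9 = 0.0023 × 11.95 × 48.85 × 4.1110 = 5.5196 mm/d
Over 30 days: 5.5196 × 30 = 165.588 mm

166 mm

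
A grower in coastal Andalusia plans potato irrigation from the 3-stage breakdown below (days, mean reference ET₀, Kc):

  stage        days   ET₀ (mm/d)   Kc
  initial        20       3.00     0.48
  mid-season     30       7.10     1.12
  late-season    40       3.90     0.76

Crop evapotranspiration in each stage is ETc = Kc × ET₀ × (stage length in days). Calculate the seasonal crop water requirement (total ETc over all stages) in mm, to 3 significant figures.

386 mm

initial: 0.48 × 3.00 × 20 = 28.80 mm
mid-season: 1.12 × 7.10 × 30 = 238.56 mm
late-season: 0.76 × 3.90 × 40 = 118.56 mm
Seasonal total = 385.92 mm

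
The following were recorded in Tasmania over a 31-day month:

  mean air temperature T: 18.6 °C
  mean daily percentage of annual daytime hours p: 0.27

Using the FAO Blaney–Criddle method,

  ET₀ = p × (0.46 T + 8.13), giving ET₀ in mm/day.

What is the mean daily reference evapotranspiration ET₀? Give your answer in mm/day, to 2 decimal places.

4.51 mm/day

ET₀ = 0.27 × (0.46 × 18.6 + 8.13) = 0.27 × 16.686 = 4.5052 mm/d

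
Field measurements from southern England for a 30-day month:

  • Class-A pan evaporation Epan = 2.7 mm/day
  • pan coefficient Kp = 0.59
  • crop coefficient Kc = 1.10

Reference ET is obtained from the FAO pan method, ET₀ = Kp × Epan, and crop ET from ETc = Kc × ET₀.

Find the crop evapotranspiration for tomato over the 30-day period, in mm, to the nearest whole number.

53 mm

ET₀ = 0.59 × 2.7 = 1.5930 mm/d
ETc = Kc × ET₀ = 1.10 × 1.5930 = 1.7523 mm/d
Over 30 days: 1.7523 × 30 = 52.569 mm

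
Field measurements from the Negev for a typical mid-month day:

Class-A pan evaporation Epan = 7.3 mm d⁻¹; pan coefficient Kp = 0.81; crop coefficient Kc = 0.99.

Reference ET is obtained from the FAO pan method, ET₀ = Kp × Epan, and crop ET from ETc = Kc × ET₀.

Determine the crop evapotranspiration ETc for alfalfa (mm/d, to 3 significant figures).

ET₀ = 0.81 × 7.3 = 5.9130 mm/d
ETc = Kc × ET₀ = 0.99 × 5.9130 = 5.8539 mm/d

5.85 mm/d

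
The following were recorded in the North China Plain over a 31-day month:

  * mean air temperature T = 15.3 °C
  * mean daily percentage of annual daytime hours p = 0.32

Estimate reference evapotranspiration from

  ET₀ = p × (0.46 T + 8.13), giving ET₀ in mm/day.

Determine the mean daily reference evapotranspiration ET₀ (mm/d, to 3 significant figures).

ET₀ = 0.32 × (0.46 × 15.3 + 8.13) = 0.32 × 15.168 = 4.8538 mm/d

4.85 mm/d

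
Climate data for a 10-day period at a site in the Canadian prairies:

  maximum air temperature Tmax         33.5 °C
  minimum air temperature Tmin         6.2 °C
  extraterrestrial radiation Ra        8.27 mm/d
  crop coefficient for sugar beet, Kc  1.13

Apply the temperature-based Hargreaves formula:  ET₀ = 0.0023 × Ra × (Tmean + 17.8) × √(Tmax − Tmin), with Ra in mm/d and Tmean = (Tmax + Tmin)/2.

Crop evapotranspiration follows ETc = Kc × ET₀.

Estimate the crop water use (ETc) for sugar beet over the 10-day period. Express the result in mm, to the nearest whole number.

Tmean = (33.5 + 6.2)/2 = 19.85 °C
ET₀ = 0.0023 × 8.27 × (19.85 + 17.8) × √27.3 = 0.0023 × 8.27 × 37.65 × 5.2249 = 3.7418 mm/d
ETc = Kc × ET₀ = 1.13 × 3.7418 = 4.2282 mm/d
Over 10 days: 4.2282 × 10 = 42.282 mm

42 mm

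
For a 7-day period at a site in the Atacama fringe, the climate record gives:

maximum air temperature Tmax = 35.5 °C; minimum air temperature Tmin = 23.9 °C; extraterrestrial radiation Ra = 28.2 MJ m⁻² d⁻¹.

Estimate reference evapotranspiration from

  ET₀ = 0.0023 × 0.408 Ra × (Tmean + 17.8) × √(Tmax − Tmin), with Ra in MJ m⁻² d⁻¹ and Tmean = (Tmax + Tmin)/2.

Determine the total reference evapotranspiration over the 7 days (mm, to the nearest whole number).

30 mm

Tmean = (35.5 + 23.9)/2 = 29.70 °C
0.408 Ra = 0.408 × 28.2 = 11.5056 mm/d equivalent
ET₀ = 0.0023 × 11.5056 × (29.70 + 17.8) × √11.6 = 0.0023 × 11.5056 × 47.50 × 3.4059 = 4.2812 mm/d
Over 7 days: 4.2812 × 7 = 29.968 mm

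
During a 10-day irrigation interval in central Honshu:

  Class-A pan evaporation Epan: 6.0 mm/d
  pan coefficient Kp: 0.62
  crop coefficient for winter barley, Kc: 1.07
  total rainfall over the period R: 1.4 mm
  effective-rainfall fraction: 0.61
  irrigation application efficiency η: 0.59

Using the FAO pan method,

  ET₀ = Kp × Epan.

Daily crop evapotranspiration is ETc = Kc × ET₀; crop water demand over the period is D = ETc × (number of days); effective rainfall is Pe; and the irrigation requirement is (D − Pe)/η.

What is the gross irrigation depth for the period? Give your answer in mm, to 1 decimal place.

ET₀ = 0.62 × 6.0 = 3.7200 mm/d
ETc = Kc × ET₀ = 1.07 × 3.7200 = 3.9804 mm/d
Crop demand D = ETc × 10 d = 3.9804 × 10 = 39.804 mm
Pe = 0.61 × 1.4 = 0.854 mm
D − Pe = 39.804 − 0.854 = 38.950 mm
Gross irrigation = 38.950 / 0.59 = 66.017 mm

66.0 mm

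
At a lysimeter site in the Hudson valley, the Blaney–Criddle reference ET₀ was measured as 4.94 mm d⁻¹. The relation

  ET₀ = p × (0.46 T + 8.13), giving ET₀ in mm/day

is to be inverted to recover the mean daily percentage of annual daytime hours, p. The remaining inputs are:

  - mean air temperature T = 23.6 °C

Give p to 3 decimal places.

0.260

p = ET₀ / (0.46 T + 8.13) = 4.94 / (0.46 × 23.6 + 8.13) = 4.94 / 18.986 = 0.2602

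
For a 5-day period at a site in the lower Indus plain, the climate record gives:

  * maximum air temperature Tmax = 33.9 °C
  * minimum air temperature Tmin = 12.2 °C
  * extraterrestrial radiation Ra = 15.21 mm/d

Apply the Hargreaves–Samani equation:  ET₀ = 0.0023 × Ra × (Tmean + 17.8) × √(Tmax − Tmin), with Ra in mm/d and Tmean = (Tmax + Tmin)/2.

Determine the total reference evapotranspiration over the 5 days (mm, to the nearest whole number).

33 mm

Tmean = (33.9 + 12.2)/2 = 23.05 °C
ET₀ = 0.0023 × 15.21 × (23.05 + 17.8) × √21.7 = 0.0023 × 15.21 × 40.85 × 4.6583 = 6.6570 mm/d
Over 5 days: 6.6570 × 5 = 33.285 mm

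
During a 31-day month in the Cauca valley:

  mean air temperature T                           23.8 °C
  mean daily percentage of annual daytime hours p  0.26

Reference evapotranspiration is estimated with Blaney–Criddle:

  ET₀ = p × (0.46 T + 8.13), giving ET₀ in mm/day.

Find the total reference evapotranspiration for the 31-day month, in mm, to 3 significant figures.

ET₀ = 0.26 × (0.46 × 23.8 + 8.13) = 0.26 × 19.078 = 4.9603 mm/d
Monthly total = 4.9603 × 31 = 153.769 mm

154 mm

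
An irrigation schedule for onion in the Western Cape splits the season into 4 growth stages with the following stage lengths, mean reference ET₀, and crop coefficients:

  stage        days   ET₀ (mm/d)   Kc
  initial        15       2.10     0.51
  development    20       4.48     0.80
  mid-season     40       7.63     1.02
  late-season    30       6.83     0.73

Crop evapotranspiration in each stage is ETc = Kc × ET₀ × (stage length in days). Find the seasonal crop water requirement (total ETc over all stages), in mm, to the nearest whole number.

initial: 0.51 × 2.10 × 15 = 16.07 mm
development: 0.80 × 4.48 × 20 = 71.68 mm
mid-season: 1.02 × 7.63 × 40 = 311.30 mm
late-season: 0.73 × 6.83 × 30 = 149.58 mm
Seasonal total = 548.63 mm

549 mm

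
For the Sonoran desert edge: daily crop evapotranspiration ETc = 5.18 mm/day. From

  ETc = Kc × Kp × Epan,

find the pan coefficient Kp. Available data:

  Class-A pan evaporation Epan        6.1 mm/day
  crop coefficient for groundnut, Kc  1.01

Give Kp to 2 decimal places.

ETc = Kc × Kp × Epan  ⇒  Kp = ETc / (Kc × Epan)
Kp = 5.18 / (1.01 × 6.1) = 5.18 / 6.161 = 0.8408

0.84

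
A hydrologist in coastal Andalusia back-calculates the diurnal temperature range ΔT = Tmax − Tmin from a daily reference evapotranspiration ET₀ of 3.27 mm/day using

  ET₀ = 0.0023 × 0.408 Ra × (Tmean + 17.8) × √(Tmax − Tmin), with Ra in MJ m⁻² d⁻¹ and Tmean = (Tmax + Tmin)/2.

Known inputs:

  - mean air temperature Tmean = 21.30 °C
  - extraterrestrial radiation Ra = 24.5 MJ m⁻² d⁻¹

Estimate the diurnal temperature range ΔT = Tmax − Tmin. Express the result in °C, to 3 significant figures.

√ΔT = ET₀ / [0.0023 × 0.408 × Ra × (Tmean+17.8)] = 3.27 / (0.0023 × 9.9960 × 39.10) = 3.6376
ΔT = 3.6376² = 13.232 °C

13.2 °C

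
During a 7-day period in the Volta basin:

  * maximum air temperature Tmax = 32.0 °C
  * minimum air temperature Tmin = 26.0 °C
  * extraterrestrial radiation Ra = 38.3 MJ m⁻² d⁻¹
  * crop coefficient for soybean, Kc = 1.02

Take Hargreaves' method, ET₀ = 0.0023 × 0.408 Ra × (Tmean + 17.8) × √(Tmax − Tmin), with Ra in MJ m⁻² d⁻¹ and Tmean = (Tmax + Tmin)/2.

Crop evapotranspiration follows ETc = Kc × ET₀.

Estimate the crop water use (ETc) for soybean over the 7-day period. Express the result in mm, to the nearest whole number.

29 mm

Tmean = (32.0 + 26.0)/2 = 29.00 °C
0.408 Ra = 0.408 × 38.3 = 15.6264 mm/d equivalent
ET₀ = 0.0023 × 15.6264 × (29.00 + 17.8) × √6.0 = 0.0023 × 15.6264 × 46.80 × 2.4495 = 4.1201 mm/d
ETc = Kc × ET₀ = 1.02 × 4.1201 = 4.2025 mm/d
Over 7 days: 4.2025 × 7 = 29.418 mm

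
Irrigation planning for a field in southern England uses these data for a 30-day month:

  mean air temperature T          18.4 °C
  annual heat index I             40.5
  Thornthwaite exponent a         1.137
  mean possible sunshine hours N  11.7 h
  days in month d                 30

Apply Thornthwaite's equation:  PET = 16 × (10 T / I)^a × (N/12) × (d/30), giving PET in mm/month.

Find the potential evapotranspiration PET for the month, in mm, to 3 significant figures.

10T/I = 10 × 18.4 / 40.5 = 4.5432
(10T/I)^a = 4.5432^1.137 = 5.5901
Uncorrected PET = 16 × 5.5901 = 89.442 mm
Correction = (N/12)(d/30) = (11.7/12)(30/30) = 0.9750
PET = 89.442 × 0.9750 = 87.206 mm/month

87.2 mm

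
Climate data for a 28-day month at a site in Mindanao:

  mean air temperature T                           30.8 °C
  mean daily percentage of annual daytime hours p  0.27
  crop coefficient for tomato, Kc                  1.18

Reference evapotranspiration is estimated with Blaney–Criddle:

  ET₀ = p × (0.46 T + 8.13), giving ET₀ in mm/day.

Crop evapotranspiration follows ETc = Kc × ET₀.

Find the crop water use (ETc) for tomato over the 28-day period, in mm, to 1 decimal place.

198.9 mm

ET₀ = 0.27 × (0.46 × 30.8 + 8.13) = 0.27 × 22.298 = 6.0205 mm/d
ETc = Kc × ET₀ = 1.18 × 6.0205 = 7.1042 mm/d
Over 28 days: 7.1042 × 28 = 198.918 mm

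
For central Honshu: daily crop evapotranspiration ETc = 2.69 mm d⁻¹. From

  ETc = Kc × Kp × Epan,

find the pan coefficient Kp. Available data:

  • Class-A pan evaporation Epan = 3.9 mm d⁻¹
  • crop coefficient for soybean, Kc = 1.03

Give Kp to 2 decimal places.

ETc = Kc × Kp × Epan  ⇒  Kp = ETc / (Kc × Epan)
Kp = 2.69 / (1.03 × 3.9) = 2.69 / 4.017 = 0.6697

0.67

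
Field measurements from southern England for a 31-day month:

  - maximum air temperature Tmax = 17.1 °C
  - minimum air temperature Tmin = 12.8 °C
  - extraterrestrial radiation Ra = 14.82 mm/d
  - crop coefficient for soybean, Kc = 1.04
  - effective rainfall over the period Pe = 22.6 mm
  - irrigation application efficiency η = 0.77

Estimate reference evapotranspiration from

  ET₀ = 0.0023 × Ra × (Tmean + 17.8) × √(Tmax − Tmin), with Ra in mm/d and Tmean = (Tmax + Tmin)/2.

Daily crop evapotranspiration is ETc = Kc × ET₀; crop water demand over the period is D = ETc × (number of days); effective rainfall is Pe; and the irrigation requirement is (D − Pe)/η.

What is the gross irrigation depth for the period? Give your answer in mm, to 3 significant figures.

Tmean = (17.1 + 12.8)/2 = 14.95 °C
ET₀ = 0.0023 × 14.82 × (14.95 + 17.8) × √4.3 = 0.0023 × 14.82 × 32.75 × 2.0736 = 2.3148 mm/d
ETc = Kc × ET₀ = 1.04 × 2.3148 = 2.4074 mm/d
Crop demand D = ETc × 31 d = 2.4074 × 31 = 74.629 mm
D − Pe = 74.629 − 22.6 = 52.029 mm
Gross irrigation = 52.029 / 0.77 = 67.570 mm

67.6 mm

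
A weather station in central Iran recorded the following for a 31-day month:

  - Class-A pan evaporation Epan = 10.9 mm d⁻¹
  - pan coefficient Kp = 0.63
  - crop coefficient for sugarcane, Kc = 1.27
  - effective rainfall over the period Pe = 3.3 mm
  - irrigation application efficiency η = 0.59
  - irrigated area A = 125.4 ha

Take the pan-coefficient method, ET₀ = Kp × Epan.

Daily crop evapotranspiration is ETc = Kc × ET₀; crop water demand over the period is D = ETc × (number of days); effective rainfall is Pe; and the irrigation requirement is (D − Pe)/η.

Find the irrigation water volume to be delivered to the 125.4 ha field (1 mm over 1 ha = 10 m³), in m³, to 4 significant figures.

567600 m³

ET₀ = 0.63 × 10.9 = 6.8670 mm/d
ETc = Kc × ET₀ = 1.27 × 6.8670 = 8.7211 mm/d
Crop demand D = ETc × 31 d = 8.7211 × 31 = 270.354 mm
D − Pe = 270.354 − 3.3 = 267.054 mm
Gross irrigation = 267.054 / 0.59 = 452.634 mm
Volume = 452.634 mm × 125.4 ha × 10 = 567603.0 m³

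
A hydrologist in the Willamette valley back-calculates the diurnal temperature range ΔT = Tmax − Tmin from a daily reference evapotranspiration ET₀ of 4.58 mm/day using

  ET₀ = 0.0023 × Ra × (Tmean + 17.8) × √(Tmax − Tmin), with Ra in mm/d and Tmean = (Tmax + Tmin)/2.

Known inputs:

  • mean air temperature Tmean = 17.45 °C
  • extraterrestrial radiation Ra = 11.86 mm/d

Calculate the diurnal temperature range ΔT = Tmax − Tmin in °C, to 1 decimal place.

22.7 °C

√ΔT = ET₀ / [0.0023 × Ra × (Tmean+17.8)] = 4.58 / (0.0023 × 11.86 × 35.25) = 4.7631
ΔT = 4.7631² = 22.687 °C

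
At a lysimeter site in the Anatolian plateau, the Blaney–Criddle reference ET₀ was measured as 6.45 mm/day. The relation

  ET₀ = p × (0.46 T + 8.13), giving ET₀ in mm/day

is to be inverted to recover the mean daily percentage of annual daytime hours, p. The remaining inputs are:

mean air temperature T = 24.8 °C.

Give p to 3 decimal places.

p = ET₀ / (0.46 T + 8.13) = 6.45 / (0.46 × 24.8 + 8.13) = 6.45 / 19.538 = 0.3301

0.330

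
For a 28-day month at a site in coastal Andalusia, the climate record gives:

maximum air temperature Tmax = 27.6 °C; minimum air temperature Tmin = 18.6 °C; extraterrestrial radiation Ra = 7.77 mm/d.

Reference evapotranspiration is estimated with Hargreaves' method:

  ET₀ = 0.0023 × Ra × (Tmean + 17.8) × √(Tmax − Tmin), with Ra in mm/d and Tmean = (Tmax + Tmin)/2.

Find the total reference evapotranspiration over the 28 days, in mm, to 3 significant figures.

61.4 mm

Tmean = (27.6 + 18.6)/2 = 23.10 °C
ET₀ = 0.0023 × 7.77 × (23.10 + 17.8) × √9.0 = 0.0023 × 7.77 × 40.90 × 3.0000 = 2.1928 mm/d
Over 28 days: 2.1928 × 28 = 61.398 mm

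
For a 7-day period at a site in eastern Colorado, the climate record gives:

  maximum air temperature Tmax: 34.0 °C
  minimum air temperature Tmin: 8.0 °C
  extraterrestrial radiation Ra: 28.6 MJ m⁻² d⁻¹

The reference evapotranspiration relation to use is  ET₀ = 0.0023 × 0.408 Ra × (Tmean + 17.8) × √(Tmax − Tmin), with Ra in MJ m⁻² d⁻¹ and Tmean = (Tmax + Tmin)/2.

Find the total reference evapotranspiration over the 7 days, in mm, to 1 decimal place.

Tmean = (34.0 + 8.0)/2 = 21.00 °C
0.408 Ra = 0.408 × 28.6 = 11.6688 mm/d equivalent
ET₀ = 0.0023 × 11.6688 × (21.00 + 17.8) × √26.0 = 0.0023 × 11.6688 × 38.80 × 5.0990 = 5.3097 mm/d
Over 7 days: 5.3097 × 7 = 37.168 mm

37.2 mm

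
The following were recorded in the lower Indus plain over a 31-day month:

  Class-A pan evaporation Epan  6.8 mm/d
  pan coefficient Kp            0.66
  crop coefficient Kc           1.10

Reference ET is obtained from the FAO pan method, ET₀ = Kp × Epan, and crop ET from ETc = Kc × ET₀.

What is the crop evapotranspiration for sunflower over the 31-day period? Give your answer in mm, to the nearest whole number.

ET₀ = 0.66 × 6.8 = 4.4880 mm/d
ETc = Kc × ET₀ = 1.10 × 4.4880 = 4.9368 mm/d
Over 31 days: 4.9368 × 31 = 153.041 mm

153 mm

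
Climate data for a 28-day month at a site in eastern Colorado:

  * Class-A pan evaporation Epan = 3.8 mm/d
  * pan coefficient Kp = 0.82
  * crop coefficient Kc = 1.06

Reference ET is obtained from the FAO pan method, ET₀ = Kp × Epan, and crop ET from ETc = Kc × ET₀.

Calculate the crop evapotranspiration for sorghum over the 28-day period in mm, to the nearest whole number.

ET₀ = 0.82 × 3.8 = 3.1160 mm/d
ETc = Kc × ET₀ = 1.06 × 3.1160 = 3.3030 mm/d
Over 28 days: 3.3030 × 28 = 92.484 mm

92 mm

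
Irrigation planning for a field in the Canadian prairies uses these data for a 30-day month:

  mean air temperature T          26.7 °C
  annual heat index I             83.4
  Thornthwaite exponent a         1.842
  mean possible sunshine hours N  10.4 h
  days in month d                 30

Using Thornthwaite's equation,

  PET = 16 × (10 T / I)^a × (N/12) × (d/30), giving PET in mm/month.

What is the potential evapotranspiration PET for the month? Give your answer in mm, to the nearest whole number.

118 mm

10T/I = 10 × 26.7 / 83.4 = 3.2014
(10T/I)^a = 3.2014^1.842 = 8.5278
Uncorrected PET = 16 × 8.5278 = 136.445 mm
Correction = (N/12)(d/30) = (10.4/12)(30/30) = 0.8667
PET = 136.445 × 0.8667 = 118.257 mm/month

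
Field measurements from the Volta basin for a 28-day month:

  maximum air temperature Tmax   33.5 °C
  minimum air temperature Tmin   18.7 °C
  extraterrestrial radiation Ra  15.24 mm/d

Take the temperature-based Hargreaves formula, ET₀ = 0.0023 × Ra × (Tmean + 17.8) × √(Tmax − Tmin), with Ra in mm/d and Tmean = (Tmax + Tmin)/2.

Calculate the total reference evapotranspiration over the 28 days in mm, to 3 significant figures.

166 mm

Tmean = (33.5 + 18.7)/2 = 26.10 °C
ET₀ = 0.0023 × 15.24 × (26.10 + 17.8) × √14.8 = 0.0023 × 15.24 × 43.90 × 3.8471 = 5.9199 mm/d
Over 28 days: 5.9199 × 28 = 165.757 mm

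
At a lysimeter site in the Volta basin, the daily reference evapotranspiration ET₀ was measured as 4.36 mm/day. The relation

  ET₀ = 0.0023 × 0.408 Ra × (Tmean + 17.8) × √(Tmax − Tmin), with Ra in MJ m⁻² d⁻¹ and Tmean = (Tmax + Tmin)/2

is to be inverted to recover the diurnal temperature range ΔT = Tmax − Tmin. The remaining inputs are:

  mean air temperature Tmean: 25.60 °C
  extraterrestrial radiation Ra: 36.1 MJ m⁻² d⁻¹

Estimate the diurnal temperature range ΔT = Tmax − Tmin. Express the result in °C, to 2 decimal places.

√ΔT = ET₀ / [0.0023 × 0.408 × Ra × (Tmean+17.8)] = 4.36 / (0.0023 × 14.7288 × 43.40) = 2.9655
ΔT = 2.9655² = 8.794 °C

8.79 °C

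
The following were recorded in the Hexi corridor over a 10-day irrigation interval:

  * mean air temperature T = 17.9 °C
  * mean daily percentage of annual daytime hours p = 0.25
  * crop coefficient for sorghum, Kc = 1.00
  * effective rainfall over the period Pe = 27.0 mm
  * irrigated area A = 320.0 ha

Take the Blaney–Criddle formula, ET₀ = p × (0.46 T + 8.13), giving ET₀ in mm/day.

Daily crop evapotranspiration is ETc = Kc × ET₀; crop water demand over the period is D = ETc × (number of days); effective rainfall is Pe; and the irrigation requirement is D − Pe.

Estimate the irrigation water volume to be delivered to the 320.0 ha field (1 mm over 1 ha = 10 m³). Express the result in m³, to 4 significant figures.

44510 m³

ET₀ = 0.25 × (0.46 × 17.9 + 8.13) = 0.25 × 16.364 = 4.0910 mm/d
ETc = Kc × ET₀ = 1.00 × 4.0910 = 4.0910 mm/d
Crop demand D = ETc × 10 d = 4.0910 × 10 = 40.910 mm
D − Pe = 40.910 − 27.0 = 13.910 mm
Volume = 13.910 mm × 320.0 ha × 10 = 44512.0 m³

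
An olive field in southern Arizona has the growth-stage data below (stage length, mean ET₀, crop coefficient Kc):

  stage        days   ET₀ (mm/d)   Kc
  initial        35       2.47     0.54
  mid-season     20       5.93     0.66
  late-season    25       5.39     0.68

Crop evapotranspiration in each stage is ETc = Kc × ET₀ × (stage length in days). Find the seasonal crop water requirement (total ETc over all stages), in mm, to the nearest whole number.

217 mm

initial: 0.54 × 2.47 × 35 = 46.68 mm
mid-season: 0.66 × 5.93 × 20 = 78.28 mm
late-season: 0.68 × 5.39 × 25 = 91.63 mm
Seasonal total = 216.59 mm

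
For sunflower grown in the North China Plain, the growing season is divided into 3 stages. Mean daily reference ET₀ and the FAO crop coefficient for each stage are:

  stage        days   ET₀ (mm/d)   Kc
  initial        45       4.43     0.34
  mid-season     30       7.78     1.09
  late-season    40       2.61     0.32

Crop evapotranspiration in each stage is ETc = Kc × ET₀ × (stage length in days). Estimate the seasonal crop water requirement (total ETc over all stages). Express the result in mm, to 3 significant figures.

356 mm

initial: 0.34 × 4.43 × 45 = 67.78 mm
mid-season: 1.09 × 7.78 × 30 = 254.41 mm
late-season: 0.32 × 2.61 × 40 = 33.41 mm
Seasonal total = 355.60 mm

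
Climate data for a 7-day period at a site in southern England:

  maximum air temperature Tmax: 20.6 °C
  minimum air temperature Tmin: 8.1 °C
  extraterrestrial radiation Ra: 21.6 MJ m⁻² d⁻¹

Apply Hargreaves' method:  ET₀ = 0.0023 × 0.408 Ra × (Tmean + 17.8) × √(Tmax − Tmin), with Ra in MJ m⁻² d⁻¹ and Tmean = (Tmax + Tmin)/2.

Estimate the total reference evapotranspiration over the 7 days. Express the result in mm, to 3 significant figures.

Tmean = (20.6 + 8.1)/2 = 14.35 °C
0.408 Ra = 0.408 × 21.6 = 8.8128 mm/d equivalent
ET₀ = 0.0023 × 8.8128 × (14.35 + 17.8) × √12.5 = 0.0023 × 8.8128 × 32.15 × 3.5355 = 2.3040 mm/d
Over 7 days: 2.3040 × 7 = 16.128 mm

16.1 mm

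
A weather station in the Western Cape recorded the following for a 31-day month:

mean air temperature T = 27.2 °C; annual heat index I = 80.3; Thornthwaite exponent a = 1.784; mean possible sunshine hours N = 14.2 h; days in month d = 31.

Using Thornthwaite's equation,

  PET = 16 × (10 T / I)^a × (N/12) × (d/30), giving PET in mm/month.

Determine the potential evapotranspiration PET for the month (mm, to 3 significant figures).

172 mm

10T/I = 10 × 27.2 / 80.3 = 3.3873
(10T/I)^a = 3.3873^1.784 = 8.8157
Uncorrected PET = 16 × 8.8157 = 141.051 mm
Correction = (N/12)(d/30) = (14.2/12)(31/30) = 1.2228
PET = 141.051 × 1.2228 = 172.477 mm/month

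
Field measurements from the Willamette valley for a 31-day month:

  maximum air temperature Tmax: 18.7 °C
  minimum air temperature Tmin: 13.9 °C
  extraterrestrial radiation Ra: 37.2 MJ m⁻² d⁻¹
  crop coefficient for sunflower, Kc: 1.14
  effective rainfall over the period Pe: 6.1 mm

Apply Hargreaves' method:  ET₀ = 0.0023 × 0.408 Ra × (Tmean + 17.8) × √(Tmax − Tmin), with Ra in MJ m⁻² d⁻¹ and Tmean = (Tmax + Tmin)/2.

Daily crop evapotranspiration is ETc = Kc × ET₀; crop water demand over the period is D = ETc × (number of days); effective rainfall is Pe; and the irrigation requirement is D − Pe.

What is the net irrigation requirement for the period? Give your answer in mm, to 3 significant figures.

Tmean = (18.7 + 13.9)/2 = 16.30 °C
0.408 Ra = 0.408 × 37.2 = 15.1776 mm/d equivalent
ET₀ = 0.0023 × 15.1776 × (16.30 + 17.8) × √4.8 = 0.0023 × 15.1776 × 34.10 × 2.1909 = 2.6080 mm/d
ETc = Kc × ET₀ = 1.14 × 2.6080 = 2.9731 mm/d
Crop demand D = ETc × 31 d = 2.9731 × 31 = 92.166 mm
D − Pe = 92.166 − 6.1 = 86.066 mm

86.1 mm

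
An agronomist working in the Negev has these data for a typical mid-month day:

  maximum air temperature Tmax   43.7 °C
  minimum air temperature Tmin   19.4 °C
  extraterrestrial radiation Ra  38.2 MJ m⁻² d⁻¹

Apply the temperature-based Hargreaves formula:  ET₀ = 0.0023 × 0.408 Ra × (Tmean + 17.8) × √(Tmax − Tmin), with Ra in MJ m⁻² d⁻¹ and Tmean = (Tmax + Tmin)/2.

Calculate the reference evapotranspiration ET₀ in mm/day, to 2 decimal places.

Tmean = (43.7 + 19.4)/2 = 31.55 °C
0.408 Ra = 0.408 × 38.2 = 15.5856 mm/d equivalent
ET₀ = 0.0023 × 15.5856 × (31.55 + 17.8) × √24.3 = 0.0023 × 15.5856 × 49.35 × 4.9295 = 8.7205 mm/d

8.72 mm/day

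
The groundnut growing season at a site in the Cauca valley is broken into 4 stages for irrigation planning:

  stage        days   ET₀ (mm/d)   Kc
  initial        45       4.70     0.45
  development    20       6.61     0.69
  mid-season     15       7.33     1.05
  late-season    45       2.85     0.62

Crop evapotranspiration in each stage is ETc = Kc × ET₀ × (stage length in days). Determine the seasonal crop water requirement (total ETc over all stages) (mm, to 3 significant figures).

381 mm

initial: 0.45 × 4.70 × 45 = 95.18 mm
development: 0.69 × 6.61 × 20 = 91.22 mm
mid-season: 1.05 × 7.33 × 15 = 115.45 mm
late-season: 0.62 × 2.85 × 45 = 79.52 mm
Seasonal total = 381.37 mm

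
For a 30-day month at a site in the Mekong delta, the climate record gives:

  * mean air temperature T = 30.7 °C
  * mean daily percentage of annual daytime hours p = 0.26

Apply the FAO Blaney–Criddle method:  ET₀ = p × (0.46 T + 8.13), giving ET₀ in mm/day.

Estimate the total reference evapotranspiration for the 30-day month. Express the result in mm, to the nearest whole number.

174 mm

ET₀ = 0.26 × (0.46 × 30.7 + 8.13) = 0.26 × 22.252 = 5.7855 mm/d
Monthly total = 5.7855 × 30 = 173.565 mm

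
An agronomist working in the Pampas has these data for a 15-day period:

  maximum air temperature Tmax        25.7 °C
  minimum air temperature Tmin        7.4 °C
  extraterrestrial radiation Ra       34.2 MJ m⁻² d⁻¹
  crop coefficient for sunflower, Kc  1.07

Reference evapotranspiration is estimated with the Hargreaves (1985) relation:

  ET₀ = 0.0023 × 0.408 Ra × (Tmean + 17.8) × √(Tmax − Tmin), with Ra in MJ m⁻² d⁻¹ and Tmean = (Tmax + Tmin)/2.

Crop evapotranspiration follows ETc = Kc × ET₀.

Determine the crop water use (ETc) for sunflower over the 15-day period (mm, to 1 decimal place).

75.7 mm

Tmean = (25.7 + 7.4)/2 = 16.55 °C
0.408 Ra = 0.408 × 34.2 = 13.9536 mm/d equivalent
ET₀ = 0.0023 × 13.9536 × (16.55 + 17.8) × √18.3 = 0.0023 × 13.9536 × 34.35 × 4.2778 = 4.7159 mm/d
ETc = Kc × ET₀ = 1.07 × 4.7159 = 5.0460 mm/d
Over 15 days: 5.0460 × 15 = 75.690 mm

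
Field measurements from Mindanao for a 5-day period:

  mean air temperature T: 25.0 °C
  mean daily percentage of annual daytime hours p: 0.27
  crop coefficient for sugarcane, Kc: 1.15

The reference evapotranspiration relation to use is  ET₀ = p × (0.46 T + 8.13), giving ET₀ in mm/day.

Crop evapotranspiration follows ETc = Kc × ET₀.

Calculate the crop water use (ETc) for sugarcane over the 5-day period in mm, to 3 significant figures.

30.5 mm

ET₀ = 0.27 × (0.46 × 25.0 + 8.13) = 0.27 × 19.630 = 5.3001 mm/d
ETc = Kc × ET₀ = 1.15 × 5.3001 = 6.0951 mm/d
Over 5 days: 6.0951 × 5 = 30.476 mm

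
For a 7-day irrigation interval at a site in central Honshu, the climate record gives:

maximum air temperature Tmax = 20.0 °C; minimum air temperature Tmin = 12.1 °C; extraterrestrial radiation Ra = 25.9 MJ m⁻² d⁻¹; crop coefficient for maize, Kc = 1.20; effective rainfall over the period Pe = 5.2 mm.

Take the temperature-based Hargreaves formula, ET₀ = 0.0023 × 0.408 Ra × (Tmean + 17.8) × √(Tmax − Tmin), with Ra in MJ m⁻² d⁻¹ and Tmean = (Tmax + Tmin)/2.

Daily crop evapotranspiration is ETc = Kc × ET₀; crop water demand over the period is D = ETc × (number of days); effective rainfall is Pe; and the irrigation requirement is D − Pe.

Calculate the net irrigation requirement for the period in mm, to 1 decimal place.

Tmean = (20.0 + 12.1)/2 = 16.05 °C
0.408 Ra = 0.408 × 25.9 = 10.5672 mm/d equivalent
ET₀ = 0.0023 × 10.5672 × (16.05 + 17.8) × √7.9 = 0.0023 × 10.5672 × 33.85 × 2.8107 = 2.3124 mm/d
ETc = Kc × ET₀ = 1.20 × 2.3124 = 2.7749 mm/d
Crop demand D = ETc × 7 d = 2.7749 × 7 = 19.424 mm
D − Pe = 19.424 − 5.2 = 14.224 mm

14.2 mm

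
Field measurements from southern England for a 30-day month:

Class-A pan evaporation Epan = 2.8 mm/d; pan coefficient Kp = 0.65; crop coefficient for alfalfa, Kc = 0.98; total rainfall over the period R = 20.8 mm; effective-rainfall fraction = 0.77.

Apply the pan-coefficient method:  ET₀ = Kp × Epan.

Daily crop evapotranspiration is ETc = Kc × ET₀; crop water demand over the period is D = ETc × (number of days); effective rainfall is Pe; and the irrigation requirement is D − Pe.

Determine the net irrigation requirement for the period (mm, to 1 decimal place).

37.5 mm

ET₀ = 0.65 × 2.8 = 1.8200 mm/d
ETc = Kc × ET₀ = 0.98 × 1.8200 = 1.7836 mm/d
Crop demand D = ETc × 30 d = 1.7836 × 30 = 53.508 mm
Pe = 0.77 × 20.8 = 16.016 mm
D − Pe = 53.508 − 16.016 = 37.492 mm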